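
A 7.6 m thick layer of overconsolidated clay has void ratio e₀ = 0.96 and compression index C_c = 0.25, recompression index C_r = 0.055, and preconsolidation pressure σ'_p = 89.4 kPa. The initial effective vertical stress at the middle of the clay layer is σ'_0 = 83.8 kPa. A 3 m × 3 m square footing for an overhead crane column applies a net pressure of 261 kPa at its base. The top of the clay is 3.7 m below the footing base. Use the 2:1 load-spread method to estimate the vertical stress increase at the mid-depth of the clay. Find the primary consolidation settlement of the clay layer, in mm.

Mid-depth of clay below the footing base: z = 3.7 + 7.6/2 = 7.5 m.
Stress increase at mid-clay by the 2:1 spreading method:
Δσ = qBL/((B+z)(L+z)) = 261×3×3/((3+7.5)(3+7.5)) = 21.306 kPa
Final effective stress: σ'_f = 83.8 + 21.306 = 105.11 kPa.
σ'_f = 105.11 > σ'_p = 89.4 kPa, so the stress path crosses the preconsolidation pressure — recompression up to σ'_p, then virgin compression beyond:
S_c = H/(1+e₀)·[C_r·log₁₀(σ'_p/σ'_0) + C_c·log₁₀(σ'_f/σ'_p)]
    = 7.6/1.96 × [0.055×log₁₀(89.4/83.8) + 0.25×log₁₀(105.11/89.4)]
    = 3.8776 × [0.0015451 + 0.017577] = 0.07415 m

S_c ≈ 74.1 mm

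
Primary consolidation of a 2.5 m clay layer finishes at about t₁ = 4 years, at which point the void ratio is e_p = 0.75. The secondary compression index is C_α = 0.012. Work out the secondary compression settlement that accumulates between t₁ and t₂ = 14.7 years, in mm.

S_s ≈ 9.69 mm

Secondary compression: S_s = C_α·H/(1+e_p)·log₁₀(t₂/t₁)
S_s = 0.012×2.5/(1+0.75)×log₁₀(14.7/4)
    = 0.01714 × 0.5653 = 0.00969 m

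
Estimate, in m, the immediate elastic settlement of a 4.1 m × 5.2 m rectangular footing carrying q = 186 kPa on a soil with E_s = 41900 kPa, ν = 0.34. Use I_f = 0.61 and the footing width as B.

S_e ≈ 0.00982 m

Immediate (elastic) settlement: S_e = q·B·(1−ν²)/E_s · I_f.
S_e = 186 × 4.1 × (1 − 0.34²) / 41900 × 0.61
    = 186 × 4.1 × 0.8844 / 41900 × 0.61
    = 0.009819 m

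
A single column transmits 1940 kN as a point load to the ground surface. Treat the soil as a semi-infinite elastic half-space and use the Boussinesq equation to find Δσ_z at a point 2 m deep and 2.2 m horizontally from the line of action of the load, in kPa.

Δσ_z ≈ 31.9 kPa

Boussinesq vertical stress below a point load on an elastic half-space:
Δσ_z = 3P/(2πz²) · [1 + (r/z)²]^(−5/2)
r/z = 2.2/2 = 1.1; [1+(r/z)²]^(−5/2) = 0.13773.
Δσ_z = 3×1940/(2π×2²) × 0.13773 = 231.57 × 0.13773 = 31.89 kPa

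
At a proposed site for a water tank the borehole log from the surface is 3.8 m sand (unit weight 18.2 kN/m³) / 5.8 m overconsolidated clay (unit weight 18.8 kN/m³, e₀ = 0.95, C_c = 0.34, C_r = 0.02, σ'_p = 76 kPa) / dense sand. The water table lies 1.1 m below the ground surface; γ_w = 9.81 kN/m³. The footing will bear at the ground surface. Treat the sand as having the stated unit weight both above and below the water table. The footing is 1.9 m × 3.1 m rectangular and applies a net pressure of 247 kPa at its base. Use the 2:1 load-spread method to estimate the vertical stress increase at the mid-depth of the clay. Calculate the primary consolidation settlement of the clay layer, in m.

Mid-depth of clay below the ground surface: z = 3.8 + 5.8/2 = 6.7 m.
Total vertical stress at mid-clay: σ_v = 18.2×3.8 + 18.8×2.9 = 123.68 kPa.
Pore pressure: u = 9.81×(6.7 − 1.1) = 54.936 kPa.
Initial effective stress: σ'_0 = σ_v − u = 123.68 − 54.936 = 68.744 kPa.
Stress increase at mid-clay by the 2:1 spreading method:
Δσ = qBL/((B+z)(L+z)) = 247×1.9×3.1/((1.9+6.7)(3.1+6.7)) = 17.262 kPa
Final effective stress: σ'_f = 68.744 + 17.262 = 86.006 kPa.
σ'_f = 86.006 > σ'_p = 76 kPa, so the stress path crosses the preconsolidation pressure — recompression up to σ'_p, then virgin compression beyond:
S_c = H/(1+e₀)·[C_r·log₁₀(σ'_p/σ'_0) + C_c·log₁₀(σ'_f/σ'_p)]
    = 5.8/1.95 × [0.02×log₁₀(76/68.744) + 0.34×log₁₀(86.006/76)]
    = 2.9744 × [0.00087158 + 0.018263] = 0.05691 m

S_c ≈ 0.0569 m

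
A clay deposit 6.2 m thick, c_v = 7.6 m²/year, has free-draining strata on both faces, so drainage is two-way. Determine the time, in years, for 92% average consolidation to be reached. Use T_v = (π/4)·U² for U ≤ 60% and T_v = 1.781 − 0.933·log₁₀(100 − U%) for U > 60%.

Drainage path length: H_d = H/2 = 3.1 m (double drainage).
U > 60%: T_v = 1.781 − 0.933·log₁₀(100 − 92) = 0.93842.
t = T_v·H_d²/c_v = 0.93842×3.1²/7.6 = 1.187 years.

t ≈ 1.19 years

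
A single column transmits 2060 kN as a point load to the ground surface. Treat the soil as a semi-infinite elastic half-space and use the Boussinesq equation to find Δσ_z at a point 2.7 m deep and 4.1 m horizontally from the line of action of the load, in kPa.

Boussinesq vertical stress below a point load on an elastic half-space:
Δσ_z = 3P/(2πz²) · [1 + (r/z)²]^(−5/2)
r/z = 4.1/2.7 = 1.5185; [1+(r/z)²]^(−5/2) = 0.050324.
Δσ_z = 3×2060/(2π×2.7²) × 0.050324 = 134.92 × 0.050324 = 6.79 kPa

Δσ_z ≈ 6.79 kPa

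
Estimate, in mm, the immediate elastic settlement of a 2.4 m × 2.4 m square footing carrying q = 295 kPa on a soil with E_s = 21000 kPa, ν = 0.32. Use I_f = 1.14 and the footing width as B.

Immediate (elastic) settlement: S_e = q·B·(1−ν²)/E_s · I_f.
S_e = 295 × 2.4 × (1 − 0.32²) / 21000 × 1.14
    = 295 × 2.4 × 0.8976 / 21000 × 1.14
    = 0.0345 m = 34.5 mm

S_e ≈ 34.5 mm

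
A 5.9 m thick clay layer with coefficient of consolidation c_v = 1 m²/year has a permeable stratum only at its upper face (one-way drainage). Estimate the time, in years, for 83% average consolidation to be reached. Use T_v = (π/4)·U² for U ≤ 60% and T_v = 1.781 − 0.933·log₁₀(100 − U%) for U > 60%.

t ≈ 22 years

Drainage path length: H_d = H = 5.9 m (single drainage).
U > 60%: T_v = 1.781 − 0.933·log₁₀(100 − 83) = 0.63299.
t = T_v·H_d²/c_v = 0.63299×5.9²/1 = 22.03 years.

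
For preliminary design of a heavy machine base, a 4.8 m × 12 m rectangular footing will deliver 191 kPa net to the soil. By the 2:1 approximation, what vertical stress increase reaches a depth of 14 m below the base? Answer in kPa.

By the 2:1 method the load spreads at 1 horizontal : 2 vertical, so at depth z the loaded area has grown by z in each plan dimension:
Δσ = qBL/((B+z)(L+z)) = 191×4.8×12/((4.8+14)(12+14)) = 22.507 kPa

Δσ_z ≈ 22.5 kPa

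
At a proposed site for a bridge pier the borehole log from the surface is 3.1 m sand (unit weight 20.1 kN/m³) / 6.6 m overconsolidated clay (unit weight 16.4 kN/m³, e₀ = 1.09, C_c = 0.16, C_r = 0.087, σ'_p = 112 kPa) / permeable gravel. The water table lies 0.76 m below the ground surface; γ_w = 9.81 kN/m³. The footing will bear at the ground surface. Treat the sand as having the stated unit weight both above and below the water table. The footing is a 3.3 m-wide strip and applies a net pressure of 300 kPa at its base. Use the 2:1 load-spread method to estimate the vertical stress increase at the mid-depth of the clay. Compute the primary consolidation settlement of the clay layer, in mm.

Mid-depth of clay below the ground surface: z = 3.1 + 6.6/2 = 6.4 m.
Total vertical stress at mid-clay: σ_v = 20.1×3.1 + 16.4×3.3 = 116.43 kPa.
Pore pressure: u = 9.81×(6.4 − 0.76) = 55.328 kPa.
Initial effective stress: σ'_0 = σ_v − u = 116.43 − 55.328 = 61.102 kPa.
Stress increase at mid-clay by the 2:1 spreading method:
Δσ = qB/(B+z) = 300×3.3/(3.3+6.4) = 102.06 kPa
Final effective stress: σ'_f = 61.102 + 102.06 = 163.16 kPa.
σ'_f = 163.16 > σ'_p = 112 kPa, so the stress path crosses the preconsolidation pressure — recompression up to σ'_p, then virgin compression beyond:
S_c = H/(1+e₀)·[C_r·log₁₀(σ'_p/σ'_0) + C_c·log₁₀(σ'_f/σ'_p)]
    = 6.6/2.09 × [0.087×log₁₀(112/61.102) + 0.16×log₁₀(163.16/112)]
    = 3.1579 × [0.022895 + 0.026143] = 0.1549 m

S_c ≈ 155 mm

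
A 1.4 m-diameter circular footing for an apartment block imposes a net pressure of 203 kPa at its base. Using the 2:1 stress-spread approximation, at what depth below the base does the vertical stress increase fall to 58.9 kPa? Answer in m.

z ≈ 1.2 m

2:1 spreading — at depth z the loaded area has grown by z in each plan dimension:
qD²/(D+z)² = Δσ_z ⇒ z = D(√(q/Δσ_z) − 1) = 1.4×(√(203/58.9) − 1) = 1.199 m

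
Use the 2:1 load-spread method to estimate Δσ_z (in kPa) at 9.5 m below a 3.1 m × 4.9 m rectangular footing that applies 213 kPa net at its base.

Δσ_z ≈ 17.8 kPa

By the 2:1 method the load spreads at 1 horizontal : 2 vertical, so at depth z the loaded area has grown by z in each plan dimension:
Δσ = qBL/((B+z)(L+z)) = 213×3.1×4.9/((3.1+9.5)(4.9+9.5)) = 17.832 kPa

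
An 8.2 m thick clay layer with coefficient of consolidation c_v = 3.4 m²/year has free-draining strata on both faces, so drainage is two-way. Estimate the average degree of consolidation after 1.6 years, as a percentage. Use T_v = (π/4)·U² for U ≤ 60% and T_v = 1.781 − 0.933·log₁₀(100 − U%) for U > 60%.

U ≈ 63.5 %

Drainage path length: H_d = H/2 = 4.1 m (double drainage).
T_v = c_v·t/H_d² = 3.4×1.6/4.1² = 0.32362.
T_v = 0.32362 corresponds to the U > 60% branch:
U = 1 − 10^((1.781 − T_v)/0.933)/100 = 0.6352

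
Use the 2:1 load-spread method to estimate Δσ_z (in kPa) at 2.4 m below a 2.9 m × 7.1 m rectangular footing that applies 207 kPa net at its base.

Δσ_z ≈ 84.7 kPa

By the 2:1 method the load spreads at 1 horizontal : 2 vertical, so at depth z the loaded area has grown by z in each plan dimension:
Δσ = qBL/((B+z)(L+z)) = 207×2.9×7.1/((2.9+2.4)(7.1+2.4)) = 84.65 kPa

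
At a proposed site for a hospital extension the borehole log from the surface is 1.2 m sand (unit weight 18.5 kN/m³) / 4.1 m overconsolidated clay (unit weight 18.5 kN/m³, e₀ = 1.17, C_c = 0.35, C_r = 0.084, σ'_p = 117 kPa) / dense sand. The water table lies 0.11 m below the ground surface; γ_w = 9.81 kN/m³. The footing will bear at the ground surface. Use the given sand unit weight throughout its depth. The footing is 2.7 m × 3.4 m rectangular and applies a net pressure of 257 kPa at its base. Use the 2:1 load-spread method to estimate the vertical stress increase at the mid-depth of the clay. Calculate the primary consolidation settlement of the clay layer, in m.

Mid-depth of clay below the ground surface: z = 1.2 + 4.1/2 = 3.25 m.
Total vertical stress at mid-clay: σ_v = 18.5×1.2 + 18.5×2.05 = 60.125 kPa.
Pore pressure: u = 9.81×(3.25 − 0.11) = 30.803 kPa.
Initial effective stress: σ'_0 = σ_v − u = 60.125 − 30.803 = 29.322 kPa.
Stress increase at mid-clay by the 2:1 spreading method:
Δσ = qBL/((B+z)(L+z)) = 257×2.7×3.4/((2.7+3.25)(3.4+3.25)) = 59.626 kPa
Final effective stress: σ'_f = 29.322 + 59.626 = 88.948 kPa.
σ'_f = 88.948 ≤ σ'_p = 117 kPa, so the clay remains overconsolidated and only the recompression index applies:
S_c = C_r·H/(1+e₀)·log₁₀(σ'_f/σ'_0) = 0.084×4.1/2.17×log₁₀(88.948/29.322)
    = 0.15871 × 0.48194 = 0.07649 m

S_c ≈ 0.0765 m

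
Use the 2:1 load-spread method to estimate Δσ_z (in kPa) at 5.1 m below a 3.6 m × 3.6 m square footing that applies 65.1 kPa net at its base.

By the 2:1 method the load spreads at 1 horizontal : 2 vertical, so at depth z the loaded area has grown by z in each plan dimension:
Δσ = qBL/((B+z)(L+z)) = 65.1×3.6×3.6/((3.6+5.1)(3.6+5.1)) = 11.147 kPa

Δσ_z ≈ 11.1 kPa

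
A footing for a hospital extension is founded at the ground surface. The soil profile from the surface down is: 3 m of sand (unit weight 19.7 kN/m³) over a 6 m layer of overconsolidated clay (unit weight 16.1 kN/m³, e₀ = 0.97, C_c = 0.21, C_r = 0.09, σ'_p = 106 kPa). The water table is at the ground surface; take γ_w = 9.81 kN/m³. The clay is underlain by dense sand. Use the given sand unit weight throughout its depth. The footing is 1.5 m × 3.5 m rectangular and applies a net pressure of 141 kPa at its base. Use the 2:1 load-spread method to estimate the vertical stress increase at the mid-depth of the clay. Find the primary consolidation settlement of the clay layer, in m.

S_c ≈ 0.0231 m

Mid-depth of clay below the ground surface: z = 3 + 6/2 = 6 m.
Total vertical stress at mid-clay: σ_v = 19.7×3 + 16.1×3 = 107.4 kPa.
Pore pressure: u = 9.81×(6 − 0) = 58.86 kPa.
Initial effective stress: σ'_0 = σ_v − u = 107.4 − 58.86 = 48.54 kPa.
Stress increase at mid-clay by the 2:1 spreading method:
Δσ = qBL/((B+z)(L+z)) = 141×1.5×3.5/((1.5+6)(3.5+6)) = 10.389 kPa
Final effective stress: σ'_f = 48.54 + 10.389 = 58.929 kPa.
σ'_f = 58.929 ≤ σ'_p = 106 kPa, so the clay remains overconsolidated and only the recompression index applies:
S_c = C_r·H/(1+e₀)·log₁₀(σ'_f/σ'_0) = 0.09×6/1.97×log₁₀(58.929/48.54)
    = 0.27411 × 0.084229 = 0.02309 m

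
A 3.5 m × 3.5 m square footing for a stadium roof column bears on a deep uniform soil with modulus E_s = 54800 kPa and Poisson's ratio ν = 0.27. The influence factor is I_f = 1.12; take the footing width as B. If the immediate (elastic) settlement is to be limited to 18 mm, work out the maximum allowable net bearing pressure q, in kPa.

S_e = q·B·(1−ν²)/E_s · I_f  ⇒  q = S_e·E_s / (B·(1−ν²)·I_f).
q = 0.018 × 54800 / (3.5 × 0.9271 × 1.12) = 271.4 kPa

q ≈ 271 kPa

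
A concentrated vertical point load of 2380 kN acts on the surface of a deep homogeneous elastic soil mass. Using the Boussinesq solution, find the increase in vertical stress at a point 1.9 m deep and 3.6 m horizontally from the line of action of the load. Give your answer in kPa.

Boussinesq vertical stress below a point load on an elastic half-space:
Δσ_z = 3P/(2πz²) · [1 + (r/z)²]^(−5/2)
r/z = 3.6/1.9 = 1.8947; [1+(r/z)²]^(−5/2) = 0.022154.
Δσ_z = 3×2380/(2π×1.9²) × 0.022154 = 314.78 × 0.022154 = 6.974 kPa

Δσ_z ≈ 6.97 kPa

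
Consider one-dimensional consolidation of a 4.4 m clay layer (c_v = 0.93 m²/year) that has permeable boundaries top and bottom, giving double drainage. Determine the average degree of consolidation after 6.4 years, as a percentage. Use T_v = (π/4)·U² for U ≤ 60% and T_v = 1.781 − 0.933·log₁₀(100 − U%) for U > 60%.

Drainage path length: H_d = H/2 = 2.2 m (double drainage).
T_v = c_v·t/H_d² = 0.93×6.4/2.2² = 1.2298.
T_v = 1.2298 corresponds to the U > 60% branch:
U = 1 − 10^((1.781 − T_v)/0.933)/100 = 0.961

U ≈ 96.1 %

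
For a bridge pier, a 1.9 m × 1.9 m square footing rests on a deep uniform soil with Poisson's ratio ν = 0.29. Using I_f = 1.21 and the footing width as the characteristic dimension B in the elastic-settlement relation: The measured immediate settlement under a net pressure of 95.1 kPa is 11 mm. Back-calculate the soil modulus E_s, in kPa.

E_s ≈ 18200 kPa

S_e = q·B·(1−ν²)/E_s · I_f  ⇒  E_s = q·B·(1−ν²)·I_f / S_e.
E_s = 95.1 × 1.9 × 0.9159 × 1.21 / 0.011 = 18200 kPa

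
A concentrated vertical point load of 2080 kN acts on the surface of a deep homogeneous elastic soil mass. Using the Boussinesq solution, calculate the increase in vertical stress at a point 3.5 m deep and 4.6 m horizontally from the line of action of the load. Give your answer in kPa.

Boussinesq vertical stress below a point load on an elastic half-space:
Δσ_z = 3P/(2πz²) · [1 + (r/z)²]^(−5/2)
r/z = 4.6/3.5 = 1.3143; [1+(r/z)²]^(−5/2) = 0.081405.
Δσ_z = 3×2080/(2π×3.5²) × 0.081405 = 81.072 × 0.081405 = 6.6 kPa

Δσ_z ≈ 6.6 kPa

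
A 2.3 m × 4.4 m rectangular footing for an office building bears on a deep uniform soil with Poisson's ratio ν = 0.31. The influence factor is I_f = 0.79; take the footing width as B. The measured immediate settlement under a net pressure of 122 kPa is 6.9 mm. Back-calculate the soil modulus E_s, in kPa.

S_e = q·B·(1−ν²)/E_s · I_f  ⇒  E_s = q·B·(1−ν²)·I_f / S_e.
E_s = 122 × 2.3 × 0.9039 × 0.79 / 0.0069 = 29040 kPa

E_s ≈ 29000 kPa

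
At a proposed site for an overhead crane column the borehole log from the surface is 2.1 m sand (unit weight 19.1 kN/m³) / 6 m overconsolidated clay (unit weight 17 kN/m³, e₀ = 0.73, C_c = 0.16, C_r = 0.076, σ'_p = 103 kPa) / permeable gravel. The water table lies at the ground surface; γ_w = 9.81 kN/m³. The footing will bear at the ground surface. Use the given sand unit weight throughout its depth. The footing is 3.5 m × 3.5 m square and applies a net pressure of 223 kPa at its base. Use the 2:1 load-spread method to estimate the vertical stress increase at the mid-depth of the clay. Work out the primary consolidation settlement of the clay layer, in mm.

Mid-depth of clay below the ground surface: z = 2.1 + 6/2 = 5.1 m.
Total vertical stress at mid-clay: σ_v = 19.1×2.1 + 17×3 = 91.11 kPa.
Pore pressure: u = 9.81×(5.1 − 0) = 50.031 kPa.
Initial effective stress: σ'_0 = σ_v − u = 91.11 − 50.031 = 41.079 kPa.
Stress increase at mid-clay by the 2:1 spreading method:
Δσ = qBL/((B+z)(L+z)) = 223×3.5×3.5/((3.5+5.1)(3.5+5.1)) = 36.936 kPa
Final effective stress: σ'_f = 41.079 + 36.936 = 78.015 kPa.
σ'_f = 78.015 ≤ σ'_p = 103 kPa, so the clay remains overconsolidated and only the recompression index applies:
S_c = C_r·H/(1+e₀)·log₁₀(σ'_f/σ'_0) = 0.076×6/1.73×log₁₀(78.015/41.079)
    = 0.26358 × 0.27856 = 0.07342 m

S_c ≈ 73.4 mm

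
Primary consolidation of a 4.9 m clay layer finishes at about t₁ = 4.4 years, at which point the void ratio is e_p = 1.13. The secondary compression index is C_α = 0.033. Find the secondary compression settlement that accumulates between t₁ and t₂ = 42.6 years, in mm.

S_s ≈ 74.8 mm

Secondary compression: S_s = C_α·H/(1+e_p)·log₁₀(t₂/t₁)
S_s = 0.033×4.9/(1+1.13)×log₁₀(42.6/4.4)
    = 0.07592 × 0.986 = 0.07485 m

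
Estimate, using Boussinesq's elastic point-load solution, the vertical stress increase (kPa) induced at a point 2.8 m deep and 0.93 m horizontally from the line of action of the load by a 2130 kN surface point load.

Δσ_z ≈ 99.9 kPa

Boussinesq vertical stress below a point load on an elastic half-space:
Δσ_z = 3P/(2πz²) · [1 + (r/z)²]^(−5/2)
r/z = 0.93/2.8 = 0.33214; [1+(r/z)²]^(−5/2) = 0.7698.
Δσ_z = 3×2130/(2π×2.8²) × 0.7698 = 129.72 × 0.7698 = 99.86 kPa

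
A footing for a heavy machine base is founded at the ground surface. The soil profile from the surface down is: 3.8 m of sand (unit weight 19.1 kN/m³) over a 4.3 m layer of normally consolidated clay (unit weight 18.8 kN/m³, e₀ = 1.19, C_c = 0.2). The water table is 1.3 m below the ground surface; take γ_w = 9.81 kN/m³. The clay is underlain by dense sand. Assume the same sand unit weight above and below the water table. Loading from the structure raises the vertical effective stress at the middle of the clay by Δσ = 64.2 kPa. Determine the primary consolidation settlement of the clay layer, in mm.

Mid-depth of clay below the ground surface: z = 3.8 + 4.3/2 = 5.95 m.
Total vertical stress at mid-clay: σ_v = 19.1×3.8 + 18.8×2.15 = 113 kPa.
Pore pressure: u = 9.81×(5.95 − 1.3) = 45.617 kPa.
Initial effective stress: σ'_0 = σ_v − u = 113 − 45.617 = 67.383 kPa.
Final effective stress: σ'_f = σ'_0 + Δσ = 67.383 + 64.2 = 131.58 kPa.
Normally consolidated clay, so the full stress increment lies on the virgin compression line:
S_c = C_c·H/(1+e₀)·log₁₀(σ'_f/σ'_0) = 0.2×4.3/(1+1.19)×log₁₀(131.58/67.383)
    = 0.39269 × 0.29064 = 0.1141 m

S_c ≈ 114 mm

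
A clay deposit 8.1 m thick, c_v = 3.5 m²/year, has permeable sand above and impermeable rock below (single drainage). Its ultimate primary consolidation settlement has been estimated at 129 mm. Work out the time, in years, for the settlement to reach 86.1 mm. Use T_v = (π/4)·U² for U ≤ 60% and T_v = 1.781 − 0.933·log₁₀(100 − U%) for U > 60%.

t ≈ 6.77 years

Drainage path length: H_d = H = 8.1 m (single drainage).
U = S(t)/S_ult = 86.1/129 = 0.6674.
U > 60%: T_v = 1.781 − 0.933·log₁₀(100 − 66.744) = 0.3611.
t = T_v·H_d²/c_v = 0.3611×8.1²/3.5 = 6.769 years.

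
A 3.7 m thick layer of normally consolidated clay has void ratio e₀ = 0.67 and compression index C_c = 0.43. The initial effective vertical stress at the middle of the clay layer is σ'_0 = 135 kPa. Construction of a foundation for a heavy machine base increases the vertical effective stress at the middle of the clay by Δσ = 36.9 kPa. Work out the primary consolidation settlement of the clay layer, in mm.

Final effective stress: σ'_f = σ'_0 + Δσ = 135 + 36.9 = 171.9 kPa.
Normally consolidated clay, so the full stress increment lies on the virgin compression line:
S_c = C_c·H/(1+e₀)·log₁₀(σ'_f/σ'_0) = 0.43×3.7/(1+0.67)×log₁₀(171.9/135)
    = 0.95269 × 0.10494 = 0.09998 m

S_c ≈ 100 mm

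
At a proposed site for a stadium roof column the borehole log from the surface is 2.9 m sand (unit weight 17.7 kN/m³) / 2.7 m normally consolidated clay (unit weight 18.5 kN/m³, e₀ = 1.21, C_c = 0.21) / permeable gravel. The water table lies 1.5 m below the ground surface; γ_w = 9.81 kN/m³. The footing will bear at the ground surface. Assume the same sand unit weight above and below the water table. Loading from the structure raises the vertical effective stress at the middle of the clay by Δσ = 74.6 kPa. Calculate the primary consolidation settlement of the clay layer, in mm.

S_c ≈ 103 mm

Mid-depth of clay below the ground surface: z = 2.9 + 2.7/2 = 4.25 m.
Total vertical stress at mid-clay: σ_v = 17.7×2.9 + 18.5×1.35 = 76.305 kPa.
Pore pressure: u = 9.81×(4.25 − 1.5) = 26.978 kPa.
Initial effective stress: σ'_0 = σ_v − u = 76.305 − 26.978 = 49.327 kPa.
Final effective stress: σ'_f = σ'_0 + Δσ = 49.327 + 74.6 = 123.93 kPa.
Normally consolidated clay, so the full stress increment lies on the virgin compression line:
S_c = C_c·H/(1+e₀)·log₁₀(σ'_f/σ'_0) = 0.21×2.7/(1+1.21)×log₁₀(123.93/49.327)
    = 0.25656 × 0.40009 = 0.1026 m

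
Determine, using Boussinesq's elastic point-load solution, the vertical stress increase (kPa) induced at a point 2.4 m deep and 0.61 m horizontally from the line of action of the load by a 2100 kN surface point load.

Δσ_z ≈ 149 kPa

Boussinesq vertical stress below a point load on an elastic half-space:
Δσ_z = 3P/(2πz²) · [1 + (r/z)²]^(−5/2)
r/z = 0.61/2.4 = 0.25417; [1+(r/z)²]^(−5/2) = 0.85513.
Δσ_z = 3×2100/(2π×2.4²) × 0.85513 = 174.08 × 0.85513 = 148.9 kPa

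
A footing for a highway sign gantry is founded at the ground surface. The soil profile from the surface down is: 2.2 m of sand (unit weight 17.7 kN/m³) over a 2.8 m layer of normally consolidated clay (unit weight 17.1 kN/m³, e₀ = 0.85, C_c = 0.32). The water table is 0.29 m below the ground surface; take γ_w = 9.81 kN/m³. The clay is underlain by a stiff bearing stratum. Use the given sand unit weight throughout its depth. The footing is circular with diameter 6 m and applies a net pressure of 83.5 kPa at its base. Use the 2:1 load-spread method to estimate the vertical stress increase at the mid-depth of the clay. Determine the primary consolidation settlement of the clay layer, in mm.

S_c ≈ 153 mm

Mid-depth of clay below the ground surface: z = 2.2 + 2.8/2 = 3.6 m.
Total vertical stress at mid-clay: σ_v = 17.7×2.2 + 17.1×1.4 = 62.88 kPa.
Pore pressure: u = 9.81×(3.6 − 0.29) = 32.471 kPa.
Initial effective stress: σ'_0 = σ_v − u = 62.88 − 32.471 = 30.409 kPa.
Stress increase at mid-clay by the 2:1 spreading method:
Δσ ≈ qD²/(D+z)² = 83.5×6²/(6+3.6)² = 32.617 kPa
Final effective stress: σ'_f = σ'_0 + Δσ = 30.409 + 32.617 = 63.026 kPa.
Normally consolidated clay, so the full stress increment lies on the virgin compression line:
S_c = C_c·H/(1+e₀)·log₁₀(σ'_f/σ'_0) = 0.32×2.8/(1+0.85)×log₁₀(63.026/30.409)
    = 0.48432 × 0.31652 = 0.1533 m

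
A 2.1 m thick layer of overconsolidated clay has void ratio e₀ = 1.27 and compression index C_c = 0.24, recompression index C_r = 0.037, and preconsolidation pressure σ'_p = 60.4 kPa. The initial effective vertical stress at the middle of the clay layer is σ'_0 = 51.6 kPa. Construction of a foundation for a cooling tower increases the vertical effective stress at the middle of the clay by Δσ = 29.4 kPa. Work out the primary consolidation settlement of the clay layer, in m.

S_c ≈ 0.0306 m

Final effective stress: σ'_f = 51.6 + 29.4 = 81 kPa.
σ'_f = 81 > σ'_p = 60.4 kPa, so the stress path crosses the preconsolidation pressure — recompression up to σ'_p, then virgin compression beyond:
S_c = H/(1+e₀)·[C_r·log₁₀(σ'_p/σ'_0) + C_c·log₁₀(σ'_f/σ'_p)]
    = 2.1/2.27 × [0.037×log₁₀(60.4/51.6) + 0.24×log₁₀(81/60.4)]
    = 0.92511 × [0.0025303 + 0.030588] = 0.03064 m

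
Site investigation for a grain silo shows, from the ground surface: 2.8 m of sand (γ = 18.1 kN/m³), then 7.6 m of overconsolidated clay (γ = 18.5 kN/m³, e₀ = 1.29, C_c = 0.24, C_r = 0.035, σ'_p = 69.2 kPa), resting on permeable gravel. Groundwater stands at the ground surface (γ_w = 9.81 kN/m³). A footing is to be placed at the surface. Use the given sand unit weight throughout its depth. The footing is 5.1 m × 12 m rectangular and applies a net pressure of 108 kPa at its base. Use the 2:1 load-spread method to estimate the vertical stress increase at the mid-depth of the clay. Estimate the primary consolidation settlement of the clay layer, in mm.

Mid-depth of clay below the ground surface: z = 2.8 + 7.6/2 = 6.6 m.
Total vertical stress at mid-clay: σ_v = 18.1×2.8 + 18.5×3.8 = 120.98 kPa.
Pore pressure: u = 9.81×(6.6 − 0) = 64.746 kPa.
Initial effective stress: σ'_0 = σ_v − u = 120.98 − 64.746 = 56.234 kPa.
Stress increase at mid-clay by the 2:1 spreading method:
Δσ = qBL/((B+z)(L+z)) = 108×5.1×12/((5.1+6.6)(12+6.6)) = 30.372 kPa
Final effective stress: σ'_f = 56.234 + 30.372 = 86.606 kPa.
σ'_f = 86.606 > σ'_p = 69.2 kPa, so the stress path crosses the preconsolidation pressure — recompression up to σ'_p, then virgin compression beyond:
S_c = H/(1+e₀)·[C_r·log₁₀(σ'_p/σ'_0) + C_c·log₁₀(σ'_f/σ'_p)]
    = 7.6/2.29 × [0.035×log₁₀(69.2/56.234) + 0.24×log₁₀(86.606/69.2)]
    = 3.3188 × [0.0031537 + 0.023386] = 0.08808 m

S_c ≈ 88.1 mm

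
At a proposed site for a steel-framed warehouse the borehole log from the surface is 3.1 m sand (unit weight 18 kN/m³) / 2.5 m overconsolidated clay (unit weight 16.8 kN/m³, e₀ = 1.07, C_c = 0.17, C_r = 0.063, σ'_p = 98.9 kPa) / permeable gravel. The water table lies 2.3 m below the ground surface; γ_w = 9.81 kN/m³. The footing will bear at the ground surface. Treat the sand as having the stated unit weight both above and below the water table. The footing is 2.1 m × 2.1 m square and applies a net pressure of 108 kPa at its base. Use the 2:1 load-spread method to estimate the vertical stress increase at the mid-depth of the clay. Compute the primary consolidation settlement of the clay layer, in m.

Mid-depth of clay below the ground surface: z = 3.1 + 2.5/2 = 4.35 m.
Total vertical stress at mid-clay: σ_v = 18×3.1 + 16.8×1.25 = 76.8 kPa.
Pore pressure: u = 9.81×(4.35 − 2.3) = 20.11 kPa.
Initial effective stress: σ'_0 = σ_v − u = 76.8 − 20.11 = 56.69 kPa.
Stress increase at mid-clay by the 2:1 spreading method:
Δσ = qBL/((B+z)(L+z)) = 108×2.1×2.1/((2.1+4.35)(2.1+4.35)) = 11.448 kPa
Final effective stress: σ'_f = 56.69 + 11.448 = 68.138 kPa.
σ'_f = 68.138 ≤ σ'_p = 98.9 kPa, so the clay remains overconsolidated and only the recompression index applies:
S_c = C_r·H/(1+e₀)·log₁₀(σ'_f/σ'_0) = 0.063×2.5/2.07×log₁₀(68.138/56.69)
    = 0.076085 × 0.079883 = 0.006078 m

S_c ≈ 0.00608 m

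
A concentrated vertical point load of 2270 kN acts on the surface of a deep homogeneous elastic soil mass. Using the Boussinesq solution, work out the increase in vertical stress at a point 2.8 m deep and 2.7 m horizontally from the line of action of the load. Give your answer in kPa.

Boussinesq vertical stress below a point load on an elastic half-space:
Δσ_z = 3P/(2πz²) · [1 + (r/z)²]^(−5/2)
r/z = 2.7/2.8 = 0.96429; [1+(r/z)²]^(−5/2) = 0.19328.
Δσ_z = 3×2270/(2π×2.8²) × 0.19328 = 138.25 × 0.19328 = 26.72 kPa

Δσ_z ≈ 26.7 kPa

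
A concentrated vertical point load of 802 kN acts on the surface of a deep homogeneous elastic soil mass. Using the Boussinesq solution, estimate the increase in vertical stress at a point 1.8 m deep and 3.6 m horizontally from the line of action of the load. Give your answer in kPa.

Boussinesq vertical stress below a point load on an elastic half-space:
Δσ_z = 3P/(2πz²) · [1 + (r/z)²]^(−5/2)
r/z = 3.6/1.8 = 2; [1+(r/z)²]^(−5/2) = 0.017889.
Δσ_z = 3×802/(2π×1.8²) × 0.017889 = 118.19 × 0.017889 = 2.114 kPa

Δσ_z ≈ 2.11 kPa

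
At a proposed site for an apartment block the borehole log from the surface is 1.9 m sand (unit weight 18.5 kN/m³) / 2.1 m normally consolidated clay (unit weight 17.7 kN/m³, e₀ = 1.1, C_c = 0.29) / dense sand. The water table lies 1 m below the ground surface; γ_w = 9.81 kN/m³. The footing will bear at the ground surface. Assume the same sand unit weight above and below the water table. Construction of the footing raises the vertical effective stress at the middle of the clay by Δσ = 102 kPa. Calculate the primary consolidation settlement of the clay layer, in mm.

S_c ≈ 173 mm

Mid-depth of clay below the ground surface: z = 1.9 + 2.1/2 = 2.95 m.
Total vertical stress at mid-clay: σ_v = 18.5×1.9 + 17.7×1.05 = 53.735 kPa.
Pore pressure: u = 9.81×(2.95 − 1) = 19.13 kPa.
Initial effective stress: σ'_0 = σ_v − u = 53.735 − 19.13 = 34.605 kPa.
Final effective stress: σ'_f = σ'_0 + Δσ = 34.605 + 102 = 136.6 kPa.
Normally consolidated clay, so the full stress increment lies on the virgin compression line:
S_c = C_c·H/(1+e₀)·log₁₀(σ'_f/σ'_0) = 0.29×2.1/(1+1.1)×log₁₀(136.6/34.605)
    = 0.29 × 0.59631 = 0.1729 m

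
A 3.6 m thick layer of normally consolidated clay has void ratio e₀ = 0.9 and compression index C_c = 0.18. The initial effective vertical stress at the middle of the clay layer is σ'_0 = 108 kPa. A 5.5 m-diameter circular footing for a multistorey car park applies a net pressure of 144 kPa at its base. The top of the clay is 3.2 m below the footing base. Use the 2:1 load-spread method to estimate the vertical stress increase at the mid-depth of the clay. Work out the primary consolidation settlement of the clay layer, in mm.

S_c ≈ 46.2 mm

Mid-depth of clay below the footing base: z = 3.2 + 3.6/2 = 5 m.
Stress increase at mid-clay by the 2:1 spreading method:
Δσ ≈ qD²/(D+z)² = 144×5.5²/(5.5+5)² = 39.51 kPa
Final effective stress: σ'_f = σ'_0 + Δσ = 108 + 39.51 = 147.51 kPa.
Normally consolidated clay, so the full stress increment lies on the virgin compression line:
S_c = C_c·H/(1+e₀)·log₁₀(σ'_f/σ'_0) = 0.18×3.6/(1+0.9)×log₁₀(147.51/108)
    = 0.34105 × 0.1354 = 0.04618 m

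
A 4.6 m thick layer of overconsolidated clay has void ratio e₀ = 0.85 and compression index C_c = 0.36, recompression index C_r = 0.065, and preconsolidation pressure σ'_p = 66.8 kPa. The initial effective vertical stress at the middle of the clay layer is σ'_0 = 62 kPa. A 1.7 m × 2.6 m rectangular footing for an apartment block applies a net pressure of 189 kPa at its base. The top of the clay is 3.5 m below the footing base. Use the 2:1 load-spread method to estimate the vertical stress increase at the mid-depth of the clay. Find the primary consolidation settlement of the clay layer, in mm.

Mid-depth of clay below the footing base: z = 3.5 + 4.6/2 = 5.8 m.
Stress increase at mid-clay by the 2:1 spreading method:
Δσ = qBL/((B+z)(L+z)) = 189×1.7×2.6/((1.7+5.8)(2.6+5.8)) = 13.26 kPa
Final effective stress: σ'_f = 62 + 13.26 = 75.26 kPa.
σ'_f = 75.26 > σ'_p = 66.8 kPa, so the stress path crosses the preconsolidation pressure — recompression up to σ'_p, then virgin compression beyond:
S_c = H/(1+e₀)·[C_r·log₁₀(σ'_p/σ'_0) + C_c·log₁₀(σ'_f/σ'_p)]
    = 4.6/1.85 × [0.065×log₁₀(66.8/62) + 0.36×log₁₀(75.26/66.8)]
    = 2.4865 × [0.002105 + 0.018644] = 0.05159 m

S_c ≈ 51.6 mm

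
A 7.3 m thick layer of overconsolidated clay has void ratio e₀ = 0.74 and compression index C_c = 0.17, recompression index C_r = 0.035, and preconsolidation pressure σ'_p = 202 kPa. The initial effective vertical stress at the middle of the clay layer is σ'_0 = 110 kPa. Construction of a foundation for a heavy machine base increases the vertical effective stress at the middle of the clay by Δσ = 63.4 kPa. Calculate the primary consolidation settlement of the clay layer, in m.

Final effective stress: σ'_f = 110 + 63.4 = 173.4 kPa.
σ'_f = 173.4 ≤ σ'_p = 202 kPa, so the clay remains overconsolidated and only the recompression index applies:
S_c = C_r·H/(1+e₀)·log₁₀(σ'_f/σ'_0) = 0.035×7.3/1.74×log₁₀(173.4/110)
    = 0.14684 × 0.19766 = 0.02902 m

S_c ≈ 0.029 m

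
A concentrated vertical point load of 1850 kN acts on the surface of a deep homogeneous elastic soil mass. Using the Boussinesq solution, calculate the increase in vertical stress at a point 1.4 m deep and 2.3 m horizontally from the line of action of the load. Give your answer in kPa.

Δσ_z ≈ 17.1 kPa

Boussinesq vertical stress below a point load on an elastic half-space:
Δσ_z = 3P/(2πz²) · [1 + (r/z)²]^(−5/2)
r/z = 2.3/1.4 = 1.6429; [1+(r/z)²]^(−5/2) = 0.038001.
Δσ_z = 3×1850/(2π×1.4²) × 0.038001 = 450.67 × 0.038001 = 17.13 kPa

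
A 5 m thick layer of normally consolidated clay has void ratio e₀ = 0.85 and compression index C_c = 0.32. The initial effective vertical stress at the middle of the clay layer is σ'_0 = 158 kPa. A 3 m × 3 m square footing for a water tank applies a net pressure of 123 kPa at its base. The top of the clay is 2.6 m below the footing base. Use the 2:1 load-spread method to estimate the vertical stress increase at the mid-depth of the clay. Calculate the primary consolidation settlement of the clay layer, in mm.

Mid-depth of clay below the footing base: z = 2.6 + 5/2 = 5.1 m.
Stress increase at mid-clay by the 2:1 spreading method:
Δσ = qBL/((B+z)(L+z)) = 123×3×3/((3+5.1)(3+5.1)) = 16.872 kPa
Final effective stress: σ'_f = σ'_0 + Δσ = 158 + 16.872 = 174.87 kPa.
Normally consolidated clay, so the full stress increment lies on the virgin compression line:
S_c = C_c·H/(1+e₀)·log₁₀(σ'_f/σ'_0) = 0.32×5/(1+0.85)×log₁₀(174.87/158)
    = 0.86486 × 0.044058 = 0.0381 m

S_c ≈ 38.1 mm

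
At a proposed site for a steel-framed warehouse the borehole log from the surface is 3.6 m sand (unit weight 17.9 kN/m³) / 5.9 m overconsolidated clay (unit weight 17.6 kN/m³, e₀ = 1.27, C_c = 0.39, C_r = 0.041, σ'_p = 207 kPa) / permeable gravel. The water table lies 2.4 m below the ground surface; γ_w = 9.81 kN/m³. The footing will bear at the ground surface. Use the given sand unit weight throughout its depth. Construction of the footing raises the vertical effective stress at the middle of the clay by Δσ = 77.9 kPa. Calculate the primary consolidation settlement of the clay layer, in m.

S_c ≈ 0.0328 m

Mid-depth of clay below the ground surface: z = 3.6 + 5.9/2 = 6.55 m.
Total vertical stress at mid-clay: σ_v = 17.9×3.6 + 17.6×2.95 = 116.36 kPa.
Pore pressure: u = 9.81×(6.55 − 2.4) = 40.712 kPa.
Initial effective stress: σ'_0 = σ_v − u = 116.36 − 40.712 = 75.648 kPa.
Final effective stress: σ'_f = 75.648 + 77.9 = 153.55 kPa.
σ'_f = 153.55 ≤ σ'_p = 207 kPa, so the clay remains overconsolidated and only the recompression index applies:
S_c = C_r·H/(1+e₀)·log₁₀(σ'_f/σ'_0) = 0.041×5.9/2.27×log₁₀(153.55/75.648)
    = 0.10656 × 0.30745 = 0.03276 m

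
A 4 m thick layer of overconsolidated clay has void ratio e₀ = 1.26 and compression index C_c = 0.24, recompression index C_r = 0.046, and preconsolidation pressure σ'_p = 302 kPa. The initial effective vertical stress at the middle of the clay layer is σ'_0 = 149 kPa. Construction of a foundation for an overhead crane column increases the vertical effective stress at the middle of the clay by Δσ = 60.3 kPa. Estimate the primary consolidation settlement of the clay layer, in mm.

Final effective stress: σ'_f = 149 + 60.3 = 209.3 kPa.
σ'_f = 209.3 ≤ σ'_p = 302 kPa, so the clay remains overconsolidated and only the recompression index applies:
S_c = C_r·H/(1+e₀)·log₁₀(σ'_f/σ'_0) = 0.046×4/2.26×log₁₀(209.3/149)
    = 0.081415 × 0.14758 = 0.01202 m

S_c ≈ 12 mm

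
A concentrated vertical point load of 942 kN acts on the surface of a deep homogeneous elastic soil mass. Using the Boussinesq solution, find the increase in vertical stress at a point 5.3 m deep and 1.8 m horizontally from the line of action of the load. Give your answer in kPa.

Δσ_z ≈ 12.2 kPa

Boussinesq vertical stress below a point load on an elastic half-space:
Δσ_z = 3P/(2πz²) · [1 + (r/z)²]^(−5/2)
r/z = 1.8/5.3 = 0.33962; [1+(r/z)²]^(−5/2) = 0.76116.
Δσ_z = 3×942/(2π×5.3²) × 0.76116 = 16.012 × 0.76116 = 12.19 kPa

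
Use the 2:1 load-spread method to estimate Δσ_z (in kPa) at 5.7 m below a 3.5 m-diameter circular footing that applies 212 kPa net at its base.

Δσ_z ≈ 30.7 kPa

By the 2:1 method the load spreads at 1 horizontal : 2 vertical, so at depth z the loaded area has grown by z in each plan dimension:
Δσ ≈ qD²/(D+z)² = 212×3.5²/(3.5+5.7)² = 30.683 kPa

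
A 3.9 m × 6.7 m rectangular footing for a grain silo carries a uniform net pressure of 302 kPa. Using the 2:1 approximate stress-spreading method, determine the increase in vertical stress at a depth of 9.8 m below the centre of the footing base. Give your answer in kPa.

Δσ_z ≈ 34.9 kPa

By the 2:1 method the load spreads at 1 horizontal : 2 vertical, so at depth z the loaded area has grown by z in each plan dimension:
Δσ = qBL/((B+z)(L+z)) = 302×3.9×6.7/((3.9+9.8)(6.7+9.8)) = 34.909 kPa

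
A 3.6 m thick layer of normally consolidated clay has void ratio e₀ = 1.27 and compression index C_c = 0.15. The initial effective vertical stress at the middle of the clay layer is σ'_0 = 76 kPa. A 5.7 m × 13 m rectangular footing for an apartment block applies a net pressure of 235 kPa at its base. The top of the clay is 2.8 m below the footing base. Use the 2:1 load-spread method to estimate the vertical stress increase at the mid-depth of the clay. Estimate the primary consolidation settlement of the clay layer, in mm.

Mid-depth of clay below the footing base: z = 2.8 + 3.6/2 = 4.6 m.
Stress increase at mid-clay by the 2:1 spreading method:
Δσ = qBL/((B+z)(L+z)) = 235×5.7×13/((5.7+4.6)(13+4.6)) = 96.059 kPa
Final effective stress: σ'_f = σ'_0 + Δσ = 76 + 96.059 = 172.06 kPa.
Normally consolidated clay, so the full stress increment lies on the virgin compression line:
S_c = C_c·H/(1+e₀)·log₁₀(σ'_f/σ'_0) = 0.15×3.6/(1+1.27)×log₁₀(172.06/76)
    = 0.23789 × 0.35487 = 0.08442 m

S_c ≈ 84.4 mm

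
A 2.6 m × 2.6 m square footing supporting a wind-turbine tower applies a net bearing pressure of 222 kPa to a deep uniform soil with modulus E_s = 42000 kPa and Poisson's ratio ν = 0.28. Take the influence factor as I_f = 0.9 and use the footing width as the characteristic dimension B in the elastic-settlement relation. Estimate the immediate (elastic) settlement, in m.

S_e ≈ 0.0114 m

Immediate (elastic) settlement: S_e = q·B·(1−ν²)/E_s · I_f.
S_e = 222 × 2.6 × (1 − 0.28²) / 42000 × 0.9
    = 222 × 2.6 × 0.9216 / 42000 × 0.9
    = 0.0114 m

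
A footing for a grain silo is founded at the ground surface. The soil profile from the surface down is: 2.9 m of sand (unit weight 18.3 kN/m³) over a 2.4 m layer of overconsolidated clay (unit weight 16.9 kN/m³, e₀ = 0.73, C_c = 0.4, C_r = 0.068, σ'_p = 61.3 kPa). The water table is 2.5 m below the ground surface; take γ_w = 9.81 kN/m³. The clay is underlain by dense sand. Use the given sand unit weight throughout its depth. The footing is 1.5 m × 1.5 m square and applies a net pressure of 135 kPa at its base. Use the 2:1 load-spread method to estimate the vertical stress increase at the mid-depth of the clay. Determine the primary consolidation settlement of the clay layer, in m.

S_c ≈ 0.0252 m

Mid-depth of clay below the ground surface: z = 2.9 + 2.4/2 = 4.1 m.
Total vertical stress at mid-clay: σ_v = 18.3×2.9 + 16.9×1.2 = 73.35 kPa.
Pore pressure: u = 9.81×(4.1 − 2.5) = 15.696 kPa.
Initial effective stress: σ'_0 = σ_v − u = 73.35 − 15.696 = 57.654 kPa.
Stress increase at mid-clay by the 2:1 spreading method:
Δσ = qBL/((B+z)(L+z)) = 135×1.5×1.5/((1.5+4.1)(1.5+4.1)) = 9.6859 kPa
Final effective stress: σ'_f = 57.654 + 9.6859 = 67.34 kPa.
σ'_f = 67.34 > σ'_p = 61.3 kPa, so the stress path crosses the preconsolidation pressure — recompression up to σ'_p, then virgin compression beyond:
S_c = H/(1+e₀)·[C_r·log₁₀(σ'_p/σ'_0) + C_c·log₁₀(σ'_f/σ'_p)]
    = 2.4/1.73 × [0.068×log₁₀(61.3/57.654) + 0.4×log₁₀(67.34/61.3)]
    = 1.3873 × [0.0018109 + 0.016325] = 0.02516 m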